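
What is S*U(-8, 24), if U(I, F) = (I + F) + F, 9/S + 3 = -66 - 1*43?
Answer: -45/14 ≈ -3.2143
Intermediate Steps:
S = -9/112 (S = 9/(-3 + (-66 - 1*43)) = 9/(-3 + (-66 - 43)) = 9/(-3 - 109) = 9/(-112) = 9*(-1/112) = -9/112 ≈ -0.080357)
U(I, F) = I + 2*F (U(I, F) = (F + I) + F = I + 2*F)
S*U(-8, 24) = -9*(-8 + 2*24)/112 = -9*(-8 + 48)/112 = -9/112*40 = -45/14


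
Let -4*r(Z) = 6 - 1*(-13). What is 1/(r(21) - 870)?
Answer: -4/3499 ≈ -0.0011432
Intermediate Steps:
r(Z) = -19/4 (r(Z) = -(6 - 1*(-13))/4 = -(6 + 13)/4 = -1/4*19 = -19/4)
1/(r(21) - 870) = 1/(-19/4 - 870) = 1/(-3499/4) = -4/3499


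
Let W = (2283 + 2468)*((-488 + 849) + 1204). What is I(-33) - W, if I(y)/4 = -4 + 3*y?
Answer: -7435727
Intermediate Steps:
I(y) = -16 + 12*y (I(y) = 4*(-4 + 3*y) = -16 + 12*y)
W = 7435315 (W = 4751*(361 + 1204) = 4751*1565 = 7435315)
I(-33) - W = (-16 + 12*(-33)) - 1*7435315 = (-16 - 396) - 7435315 = -412 - 7435315 = -7435727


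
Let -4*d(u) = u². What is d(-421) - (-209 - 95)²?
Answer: -546905/4 ≈ -1.3673e+5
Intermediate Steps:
d(u) = -u²/4
d(-421) - (-209 - 95)² = -¼*(-421)² - (-209 - 95)² = -¼*177241 - 1*(-304)² = -177241/4 - 1*92416 = -177241/4 - 92416 = -546905/4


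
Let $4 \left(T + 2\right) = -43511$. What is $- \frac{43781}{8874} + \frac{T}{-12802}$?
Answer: $- \frac{927874921}{227209896} \approx -4.0838$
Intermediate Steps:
$T = - \frac{43519}{4}$ ($T = -2 + \frac{1}{4} \left(-43511\right) = -2 - \frac{43511}{4} = - \frac{43519}{4} \approx -10880.0$)
$- \frac{43781}{8874} + \frac{T}{-12802} = - \frac{43781}{8874} - \frac{43519}{4 \left(-12802\right)} = \left(-43781\right) \frac{1}{8874} - - \frac{43519}{51208} = - \frac{43781}{8874} + \frac{43519}{51208} = - \frac{927874921}{227209896}$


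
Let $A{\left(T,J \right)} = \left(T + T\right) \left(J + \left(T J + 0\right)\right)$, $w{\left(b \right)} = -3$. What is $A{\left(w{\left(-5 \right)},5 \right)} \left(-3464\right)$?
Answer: $-207840$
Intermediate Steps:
$A{\left(T,J \right)} = 2 T \left(J + J T\right)$ ($A{\left(T,J \right)} = 2 T \left(J + \left(J T + 0\right)\right) = 2 T \left(J + J T\right)$)
$A{\left(w{\left(-5 \right)},5 \right)} \left(-3464\right) = 2 \cdot 5 \left(-3\right) \left(1 - 3\right) \left(-3464\right) = 2 \cdot 5 \left(-3\right) \left(-2\right) \left(-3464\right) = 60 \left(-3464\right) = -207840$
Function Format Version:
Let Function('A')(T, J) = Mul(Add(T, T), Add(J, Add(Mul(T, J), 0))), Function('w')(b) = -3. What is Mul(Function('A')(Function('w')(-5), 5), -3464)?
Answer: -207840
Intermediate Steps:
Function('A')(T, J) = Mul(2, T, Add(J, Mul(J, T))) (Function('A')(T, J) = Mul(Mul(2, T), Add(J, Add(Mul(J, T), 0))) = Mul(Mul(2, T), Add(J, Mul(J, T))) = Mul(2, T, Add(J, Mul(J, T))))
Mul(Function('A')(Function('w')(-5), 5), -3464) = Mul(Mul(2, 5, -3, Add(1, -3)), -3464) = Mul(Mul(2, 5, -3, -2), -3464) = Mul(60, -3464) = -207840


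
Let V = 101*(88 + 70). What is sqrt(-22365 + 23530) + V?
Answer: 15958 + sqrt(1165) ≈ 15992.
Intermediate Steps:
V = 15958 (V = 101*158 = 15958)
sqrt(-22365 + 23530) + V = sqrt(-22365 + 23530) + 15958 = sqrt(1165) + 15958 = 15958 + sqrt(1165)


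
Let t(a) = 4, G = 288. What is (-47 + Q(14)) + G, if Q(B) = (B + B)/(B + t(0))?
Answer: 2183/9 ≈ 242.56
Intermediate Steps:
Q(B) = 2*B/(4 + B) (Q(B) = (B + B)/(B + 4) = (2*B)/(4 + B) = 2*B/(4 + B))
(-47 + Q(14)) + G = (-47 + 2*14/(4 + 14)) + 288 = (-47 + 2*14/18) + 288 = (-47 + 2*14*(1/18)) + 288 = (-47 + 14/9) + 288 = -409/9 + 288 = 2183/9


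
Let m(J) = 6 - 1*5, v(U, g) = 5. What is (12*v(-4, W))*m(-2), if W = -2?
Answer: 60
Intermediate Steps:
m(J) = 1 (m(J) = 6 - 5 = 1)
(12*v(-4, W))*m(-2) = (12*5)*1 = 60*1 = 60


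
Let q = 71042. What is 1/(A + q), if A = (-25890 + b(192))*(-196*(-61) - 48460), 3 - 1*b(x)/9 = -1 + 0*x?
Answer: 1/943845458 ≈ 1.0595e-9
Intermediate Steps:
b(x) = 36 (b(x) = 27 - 9*(-1 + 0*x) = 27 - 9*(-1 + 0) = 27 - 9*(-1) = 27 + 9 = 36)
A = 943774416 (A = (-25890 + 36)*(-196*(-61) - 48460) = -25854*(11956 - 48460) = -25854*(-36504) = 943774416)
1/(A + q) = 1/(943774416 + 71042) = 1/943845458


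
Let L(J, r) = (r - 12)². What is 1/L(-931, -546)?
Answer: 1/311364 ≈ 3.2117e-6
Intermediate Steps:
L(J, r) = (-12 + r)²
1/L(-931, -546) = 1/((-12 - 546)²) = 1/((-558)²) = 1/311364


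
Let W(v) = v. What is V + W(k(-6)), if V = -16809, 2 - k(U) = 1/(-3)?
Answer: -50420/3 ≈ -16807.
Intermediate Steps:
k(U) = 7/3 (k(U) = 2 - 1/(-3) = 2 - 1*(-⅓) = 2 + ⅓ = 7/3)
V + W(k(-6)) = -16809 + 7/3 = -50420/3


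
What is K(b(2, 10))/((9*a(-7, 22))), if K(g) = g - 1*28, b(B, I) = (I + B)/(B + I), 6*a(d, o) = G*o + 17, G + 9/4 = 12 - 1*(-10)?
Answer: -12/301 ≈ -0.039867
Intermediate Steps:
G = 79/4 (G = -9/4 + (12 - 1*(-10)) = -9/4 + (12 + 10) = -9/4 + 22 = 79/4 ≈ 19.750)
a(d, o) = 17/6 + 79*o/24 (a(d, o) = (79*o/4 + 17)/6 = (17 + 79*o/4)/6 = 17/6 + 79*o/24)
b(B, I) = 1 (b(B, I) = (B + I)/(B + I) = 1)
K(g) = -28 + g (K(g) = g - 28 = -28 + g)
K(b(2, 10))/((9*a(-7, 22))) = (-28 + 1)/((9*(17/6 + (79/24)*22))) = -27*1/(9*(17/6 + 869/12)) = -27/(9*(301/4)) = -27/2709/4 = -27*4/2709 = -12/301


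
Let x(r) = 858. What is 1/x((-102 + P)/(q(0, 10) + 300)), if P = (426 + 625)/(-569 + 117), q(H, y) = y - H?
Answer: 1/858 ≈ 0.0011655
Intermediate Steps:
P = -1051/452 (P = 1051/(-452) = 1051*(-1/452) = -1051/452 ≈ -2.3252)
1/x((-102 + P)/(q(0, 10) + 300)) = 1/858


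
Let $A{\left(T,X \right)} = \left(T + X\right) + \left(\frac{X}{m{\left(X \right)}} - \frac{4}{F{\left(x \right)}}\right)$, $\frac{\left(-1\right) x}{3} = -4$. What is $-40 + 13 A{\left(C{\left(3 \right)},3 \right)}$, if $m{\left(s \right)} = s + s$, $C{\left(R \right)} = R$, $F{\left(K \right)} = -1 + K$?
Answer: $\frac{875}{22} \approx 39.773$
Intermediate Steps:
$x = 12$ ($x = \left(-3\right) \left(-4\right) = 12$)
$m{\left(s \right)} = 2 s$
$A{\left(T,X \right)} = \frac{3}{22} + T + X$ ($A{\left(T,X \right)} = \left(T + X\right) + \left(\frac{X}{2 X} - \frac{4}{-1 + 12}\right) = \left(T + X\right) + \left(X \frac{1}{2 X} - \frac{4}{11}\right) = \left(T + X\right) + \left(\frac{1}{2} - \frac{4}{11}\right) = \left(T + X\right) + \frac{3}{22} = \frac{3}{22} + T + X$)
$-40 + 13 A{\left(C{\left(3 \right)},3 \right)} = -40 + 13 \left(\frac{3}{22} + 3 + 3\right) = -40 + 13 \cdot \frac{135}{22} = -40 + \frac{1755}{22} = \frac{875}{22}$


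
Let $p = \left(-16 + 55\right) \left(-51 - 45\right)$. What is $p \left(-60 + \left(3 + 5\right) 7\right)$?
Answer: $14976$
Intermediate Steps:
$p = -3744$ ($p = 39 \left(-96\right) = -3744$)
$p \left(-60 + \left(3 + 5\right) 7\right) = - 3744 \left(-60 + \left(3 + 5\right) 7\right) = - 3744 \left(-60 + 8 \cdot 7\right) = - 3744 \left(-60 + 56\right) = \left(-3744\right) \left(-4\right) = 14976$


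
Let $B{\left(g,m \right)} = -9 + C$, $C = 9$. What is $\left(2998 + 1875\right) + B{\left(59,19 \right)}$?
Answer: $4873$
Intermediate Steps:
$B{\left(g,m \right)} = 0$ ($B{\left(g,m \right)} = -9 + 9 = 0$)
$\left(2998 + 1875\right) + B{\left(59,19 \right)} = \left(2998 + 1875\right) + 0 = 4873 + 0 = 4873$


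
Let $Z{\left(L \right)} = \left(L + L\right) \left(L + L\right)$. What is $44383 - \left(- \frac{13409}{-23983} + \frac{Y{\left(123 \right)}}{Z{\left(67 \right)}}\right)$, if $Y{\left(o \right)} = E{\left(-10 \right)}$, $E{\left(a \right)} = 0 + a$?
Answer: $\frac{9556399510155}{215319374} \approx 44382.0$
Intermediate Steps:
$E{\left(a \right)} = a$
$Y{\left(o \right)} = -10$
$Z{\left(L \right)} = 4 L^{2}$ ($Z{\left(L \right)} = 2 L 2 L = 4 L^{2}$)
$44383 - \left(- \frac{13409}{-23983} + \frac{Y{\left(123 \right)}}{Z{\left(67 \right)}}\right) = 44383 - \left(- \frac{13409}{-23983} - \frac{10}{4 \cdot 67^{2}}\right) = 44383 - \left(\left(-13409\right) \left(- \frac{1}{23983}\right) - \frac{10}{4 \cdot 4489}\right) = 44383 - \left(\frac{13409}{23983} - \frac{10}{17956}\right) = 44383 - \left(\frac{13409}{23983} - \frac{5}{8978}\right) = 44383 - \frac{120266087}{215319374} = \frac{9556399510155}{215319374}$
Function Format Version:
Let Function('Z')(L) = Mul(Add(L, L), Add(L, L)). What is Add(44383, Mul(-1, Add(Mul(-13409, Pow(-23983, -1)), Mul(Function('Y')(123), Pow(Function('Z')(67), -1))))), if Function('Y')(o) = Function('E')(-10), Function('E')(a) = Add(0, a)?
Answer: Rational(9556399510155, 215319374) ≈ 44382.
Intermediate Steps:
Function('E')(a) = a
Function('Y')(o) = -10
Function('Z')(L) = Mul(4, Pow(L, 2)) (Function('Z')(L) = Mul(Mul(2, L), Mul(2, L)) = Mul(4, Pow(L, 2)))
Add(44383, Mul(-1, Add(Mul(-13409, Pow(-23983, -1)), Mul(Function('Y')(123), Pow(Function('Z')(67), -1))))) = Add(44383, Mul(-1, Add(Mul(-13409, Pow(-23983, -1)), Mul(-10, Pow(Mul(4, Pow(67, 2)), -1))))) = Add(44383, Mul(-1, Add(Mul(-13409, Rational(-1, 23983)), Mul(-10, Pow(Mul(4, 4489), -1))))) = Add(44383, Mul(-1, Add(Rational(13409, 23983), Mul(-10, Pow(17956, -1))))) = Add(44383, Mul(-1, Add(Rational(13409, 23983), Mul(-10, Rational(1, 17956))))) = Add(44383, Mul(-1, Add(Rational(13409, 23983), Rational(-5, 8978)))) = Add(44383, Mul(-1, Rational(120266087, 215319374))) = Add(44383, Rational(-120266087, 215319374)) = Rational(9556399510155, 215319374)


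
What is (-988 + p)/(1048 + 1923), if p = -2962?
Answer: -3950/2971 ≈ -1.3295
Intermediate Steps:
(-988 + p)/(1048 + 1923) = (-988 - 2962)/(1048 + 1923) = -3950/2971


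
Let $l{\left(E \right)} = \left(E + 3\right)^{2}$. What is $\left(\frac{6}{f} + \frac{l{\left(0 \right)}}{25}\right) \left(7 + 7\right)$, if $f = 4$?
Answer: $\frac{651}{25} \approx 26.04$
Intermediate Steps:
$l{\left(E \right)} = \left(3 + E\right)^{2}$
$\left(\frac{6}{f} + \frac{l{\left(0 \right)}}{25}\right) \left(7 + 7\right) = \left(\frac{6}{4} + \frac{\left(3 + 0\right)^{2}}{25}\right) \left(7 + 7\right) = \left(6 \cdot \frac{1}{4} + 3^{2} \cdot \frac{1}{25}\right) 14 = \left(\frac{3}{2} + 9 \cdot \frac{1}{25}\right) 14 = \left(\frac{3}{2} + \frac{9}{25}\right) 14 = \frac{93}{50} \cdot 14 = \frac{651}{25}$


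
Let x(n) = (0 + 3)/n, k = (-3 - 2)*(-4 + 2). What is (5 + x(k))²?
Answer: 2809/100 ≈ 28.090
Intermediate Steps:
k = 10 (k = -5*(-2) = 10)
x(n) = 3/n
(5 + x(k))² = (5 + 3/10)² = (53/10)² = 2809/100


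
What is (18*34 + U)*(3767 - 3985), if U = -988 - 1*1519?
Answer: 413110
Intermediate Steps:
U = -2507 (U = -988 - 1519 = -2507)
(18*34 + U)*(3767 - 3985) = (18*34 - 2507)*(3767 - 3985) = (612 - 2507)*(-218) = -1895*(-218) = 413110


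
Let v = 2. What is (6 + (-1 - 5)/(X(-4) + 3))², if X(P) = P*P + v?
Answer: 1600/49 ≈ 32.653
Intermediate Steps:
X(P) = 2 + P² (X(P) = P*P + 2 = P² + 2 = 2 + P²)
(6 + (-1 - 5)/(X(-4) + 3))² = (6 + (-1 - 5)/((2 + (-4)²) + 3))² = (6 - 6/((2 + 16) + 3))² = (6 - 6/(18 + 3))² = (6 - 6/21)² = (6 - 6*1/21)² = (6 - 2/7)² = (40/7)² = 1600/49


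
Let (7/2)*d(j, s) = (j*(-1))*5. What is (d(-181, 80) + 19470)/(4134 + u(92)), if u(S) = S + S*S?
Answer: 13810/8883 ≈ 1.5547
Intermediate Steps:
u(S) = S + S²
d(j, s) = -10*j/7 (d(j, s) = 2*((j*(-1))*5)/7 = 2*(-j*5)/7 = 2*(-5*j)/7 = -10*j/7)
(d(-181, 80) + 19470)/(4134 + u(92)) = (-10/7*(-181) + 19470)/(4134 + 92*(1 + 92)) = (1810/7 + 19470)/(4134 + 92*93) = 138100/(7*(4134 + 8556)) = (138100/7)/12690 = (138100/7)*(1/12690) = 13810/8883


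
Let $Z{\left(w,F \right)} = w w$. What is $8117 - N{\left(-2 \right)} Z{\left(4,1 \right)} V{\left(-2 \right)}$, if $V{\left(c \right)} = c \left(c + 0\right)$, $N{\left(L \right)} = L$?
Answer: $8245$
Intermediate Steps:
$V{\left(c \right)} = c^{2}$ ($V{\left(c \right)} = c c = c^{2}$)
$Z{\left(w,F \right)} = w^{2}$
$8117 - N{\left(-2 \right)} Z{\left(4,1 \right)} V{\left(-2 \right)} = 8117 - - 2 \cdot 4^{2} \left(-2\right)^{2} = 8117 - \left(-2\right) 16 \cdot 4 = 8117 - \left(-32\right) 4 = 8117 - -128 = 8117 + 128 = 8245$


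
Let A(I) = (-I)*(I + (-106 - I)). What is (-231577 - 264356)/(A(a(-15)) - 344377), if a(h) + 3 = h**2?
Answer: 495933/320845 ≈ 1.5457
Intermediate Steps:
a(h) = -3 + h**2
A(I) = 106*I (A(I) = -I*(-106) = 106*I)
(-231577 - 264356)/(A(a(-15)) - 344377) = (-231577 - 264356)/(106*(-3 + (-15)**2) - 344377) = -495933/(106*(-3 + 225) - 344377) = -495933/(106*222 - 344377) = -495933/(23532 - 344377) = -495933/(-320845) = -495933*(-1/320845) = 495933/320845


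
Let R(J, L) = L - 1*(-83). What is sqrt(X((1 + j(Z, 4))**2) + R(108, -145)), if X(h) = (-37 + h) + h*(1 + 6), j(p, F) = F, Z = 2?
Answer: sqrt(101) ≈ 10.050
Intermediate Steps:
R(J, L) = 83 + L (R(J, L) = L + 83 = 83 + L)
X(h) = -37 + 8*h (X(h) = (-37 + h) + h*7 = (-37 + h) + 7*h = -37 + 8*h)
sqrt(X((1 + j(Z, 4))**2) + R(108, -145)) = sqrt((-37 + 8*(1 + 4)**2) + (83 - 145)) = sqrt((-37 + 8*5**2) - 62) = sqrt((-37 + 8*25) - 62) = sqrt((-37 + 200) - 62) = sqrt(163 - 62) = sqrt(101)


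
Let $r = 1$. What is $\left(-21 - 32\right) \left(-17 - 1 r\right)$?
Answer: $954$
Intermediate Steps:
$\left(-21 - 32\right) \left(-17 - 1 r\right) = \left(-21 - 32\right) \left(-17 - 1 \cdot 1\right) = - 53 \left(-17 - 1\right) = \left(-53\right) \left(-18\right) = 954$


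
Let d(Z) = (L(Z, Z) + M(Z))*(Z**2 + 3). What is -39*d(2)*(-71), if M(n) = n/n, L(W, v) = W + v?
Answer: 96915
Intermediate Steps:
M(n) = 1
d(Z) = (1 + 2*Z)*(3 + Z**2) (d(Z) = ((Z + Z) + 1)*(Z**2 + 3) = (2*Z + 1)*(3 + Z**2) = (1 + 2*Z)*(3 + Z**2))
-39*d(2)*(-71) = -39*(3 + 2**2 + 2*2**3 + 6*2)*(-71) = -39*(3 + 4 + 2*8 + 12)*(-71) = -39*(3 + 4 + 16 + 12)*(-71) = -39*35*(-71) = -1365*(-71) = 96915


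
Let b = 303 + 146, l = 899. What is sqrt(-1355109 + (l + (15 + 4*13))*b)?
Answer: 45*I*sqrt(455) ≈ 959.88*I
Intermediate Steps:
b = 449
sqrt(-1355109 + (l + (15 + 4*13))*b) = sqrt(-1355109 + (899 + (15 + 4*13))*449) = sqrt(-1355109 + (899 + (15 + 52))*449) = sqrt(-1355109 + (899 + 67)*449) = sqrt(-1355109 + 966*449) = sqrt(-1355109 + 433734) = sqrt(-921375) = 45*I*sqrt(455)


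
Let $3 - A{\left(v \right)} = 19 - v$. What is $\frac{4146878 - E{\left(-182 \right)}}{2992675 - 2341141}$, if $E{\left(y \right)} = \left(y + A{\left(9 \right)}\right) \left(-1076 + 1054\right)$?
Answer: $\frac{2071360}{325767} \approx 6.3584$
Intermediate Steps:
$A{\left(v \right)} = -16 + v$ ($A{\left(v \right)} = 3 - \left(19 - v\right) = 3 + \left(-19 + v\right) = -16 + v$)
$E{\left(y \right)} = 154 - 22 y$ ($E{\left(y \right)} = \left(y + \left(-16 + 9\right)\right) \left(-1076 + 1054\right) = \left(y - 7\right) \left(-22\right) = \left(-7 + y\right) \left(-22\right) = 154 - 22 y$)
$\frac{4146878 - E{\left(-182 \right)}}{2992675 - 2341141} = \frac{4146878 - \left(154 - -4004\right)}{2992675 - 2341141} = \frac{4146878 - \left(154 + 4004\right)}{651534} = \left(4146878 - 4158\right) \frac{1}{651534} = 4142720 \cdot \frac{1}{651534} = \frac{2071360}{325767}$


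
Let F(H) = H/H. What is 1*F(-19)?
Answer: 1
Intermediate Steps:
F(H) = 1
1*F(-19) = 1*1 = 1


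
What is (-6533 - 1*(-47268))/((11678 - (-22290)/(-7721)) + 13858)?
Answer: 314514935/197141166 ≈ 1.5954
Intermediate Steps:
(-6533 - 1*(-47268))/((11678 - (-22290)/(-7721)) + 13858) = (-6533 + 47268)/((11678 - (-22290)*(-1)/7721) + 13858) = 40735/((11678 - 1*22290/7721) + 13858) = 40735/((11678 - 22290/7721) + 13858) = 40735/(90143548/7721 + 13858) = 40735/(197141166/7721) = 40735*(7721/197141166) = 314514935/197141166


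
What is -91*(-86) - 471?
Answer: 7355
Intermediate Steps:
-91*(-86) - 471 = 7826 - 471 = 7355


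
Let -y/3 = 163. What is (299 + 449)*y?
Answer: -365772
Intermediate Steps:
y = -489 (y = -3*163 = -489)
(299 + 449)*y = (299 + 449)*(-489) = 748*(-489) = -365772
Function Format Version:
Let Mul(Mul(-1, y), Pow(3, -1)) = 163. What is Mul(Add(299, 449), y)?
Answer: -365772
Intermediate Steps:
y = -489 (y = Mul(-3, 163) = -489)
Mul(Add(299, 449), y) = Mul(Add(299, 449), -489) = Mul(748, -489) = -365772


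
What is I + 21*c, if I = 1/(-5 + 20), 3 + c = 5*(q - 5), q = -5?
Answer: -16694/15 ≈ -1112.9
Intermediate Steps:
c = -53 (c = -3 + 5*(-5 - 5) = -3 + 5*(-10) = -3 - 50 = -53)
I = 1/15 ≈ 0.066667
I + 21*c = 1/15 + 21*(-53) = 1/15 - 1113 = -16694/15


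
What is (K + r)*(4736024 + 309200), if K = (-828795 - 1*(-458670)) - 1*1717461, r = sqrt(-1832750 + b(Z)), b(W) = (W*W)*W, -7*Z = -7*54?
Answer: -10532338989264 + 5045224*I*sqrt(1675286) ≈ -1.0532e+13 + 6.5302e+9*I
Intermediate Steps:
Z = 54 (Z = -(-1)*54 = -1/7*(-378) = 54)
b(W) = W**3 (b(W) = W**2*W = W**3)
r = I*sqrt(1675286) (r = sqrt(-1832750 + 54**3) = sqrt(-1832750 + 157464) = sqrt(-1675286) = I*sqrt(1675286) ≈ 1294.3*I)
K = -2087586 (K = (-828795 + 458670) - 1717461 = -370125 - 1717461 = -2087586)
(K + r)*(4736024 + 309200) = (-2087586 + I*sqrt(1675286))*(4736024 + 309200) = (-2087586 + I*sqrt(1675286))*5045224 = -10532338989264 + 5045224*I*sqrt(1675286)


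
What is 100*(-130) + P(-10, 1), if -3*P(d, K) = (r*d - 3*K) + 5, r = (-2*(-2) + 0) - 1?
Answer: -38972/3 ≈ -12991.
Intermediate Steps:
r = 3 (r = (4 + 0) - 1 = 4 - 1 = 3)
P(d, K) = -5/3 + K - d (P(d, K) = -((3*d - 3*K) + 5)/3 = -((-3*K + 3*d) + 5)/3 = -(5 - 3*K + 3*d)/3 = -5/3 + K - d)
100*(-130) + P(-10, 1) = 100*(-130) + (-5/3 + 1 - 1*(-10)) = -13000 + (-5/3 + 1 + 10) = -13000 + 28/3 = -38972/3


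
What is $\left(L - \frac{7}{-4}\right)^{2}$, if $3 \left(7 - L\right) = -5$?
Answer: $\frac{15625}{144} \approx 108.51$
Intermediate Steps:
$L = \frac{26}{3}$ ($L = 7 - - \frac{5}{3} = 7 + \frac{5}{3} = \frac{26}{3} \approx 8.6667$)
$\left(L - \frac{7}{-4}\right)^{2} = \left(\frac{26}{3} - \frac{7}{-4}\right)^{2} = \left(\frac{26}{3} - - \frac{7}{4}\right)^{2} = \left(\frac{26}{3} + \frac{7}{4}\right)^{2} = \left(\frac{125}{12}\right)^{2} = \frac{15625}{144}$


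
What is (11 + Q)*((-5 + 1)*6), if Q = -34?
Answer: 552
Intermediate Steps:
(11 + Q)*((-5 + 1)*6) = (11 - 34)*((-5 + 1)*6) = -(-92)*6 = -23*(-24) = 552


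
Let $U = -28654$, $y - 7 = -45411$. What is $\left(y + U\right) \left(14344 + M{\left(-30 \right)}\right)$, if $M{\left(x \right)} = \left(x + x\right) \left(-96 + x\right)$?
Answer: $-1622166432$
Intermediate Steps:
$y = -45404$ ($y = 7 - 45411 = -45404$)
$M{\left(x \right)} = 2 x \left(-96 + x\right)$
$\left(y + U\right) \left(14344 + M{\left(-30 \right)}\right) = \left(-45404 - 28654\right) \left(14344 + 2 \left(-30\right) \left(-96 - 30\right)\right) = - 74058 \left(14344 + 2 \left(-30\right) \left(-126\right)\right) = - 74058 \left(14344 + 7560\right) = \left(-74058\right) 21904 = -1622166432$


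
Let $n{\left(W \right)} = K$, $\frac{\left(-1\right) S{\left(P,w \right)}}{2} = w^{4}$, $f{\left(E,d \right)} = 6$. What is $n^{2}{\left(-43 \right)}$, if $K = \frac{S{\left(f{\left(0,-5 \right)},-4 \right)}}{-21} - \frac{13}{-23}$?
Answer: $\frac{145178401}{233289} \approx 622.31$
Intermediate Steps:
$S{\left(P,w \right)} = - 2 w^{4}$
$K = \frac{12049}{483}$ ($K = \frac{\left(-2\right) \left(-4\right)^{4}}{-21} - \frac{13}{-23} = \left(-2\right) 256 \left(- \frac{1}{21}\right) - - \frac{13}{23} = \left(-512\right) \left(- \frac{1}{21}\right) + \frac{13}{23} = \frac{512}{21} + \frac{13}{23} = \frac{12049}{483} \approx 24.946$)
$n{\left(W \right)} = \frac{12049}{483}$
$n^{2}{\left(-43 \right)} = \left(\frac{12049}{483}\right)^{2} = \frac{145178401}{233289}$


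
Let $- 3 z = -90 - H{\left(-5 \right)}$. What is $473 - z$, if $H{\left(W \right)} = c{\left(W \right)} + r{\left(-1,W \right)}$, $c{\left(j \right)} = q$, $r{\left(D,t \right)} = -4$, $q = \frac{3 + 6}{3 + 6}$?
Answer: $444$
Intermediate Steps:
$q = 1$ ($q = \frac{9}{9} = 9 \cdot \frac{1}{9} = 1$)
$c{\left(j \right)} = 1$
$H{\left(W \right)} = -3$ ($H{\left(W \right)} = 1 - 4 = -3$)
$z = 29$ ($z = - \frac{-90 - -3}{3} = - \frac{-90 + 3}{3} = \left(- \frac{1}{3}\right) \left(-87\right) = 29$)
$473 - z = 473 - 29 = 444$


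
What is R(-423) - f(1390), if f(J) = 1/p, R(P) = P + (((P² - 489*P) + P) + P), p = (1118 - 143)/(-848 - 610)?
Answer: 124965261/325 ≈ 3.8451e+5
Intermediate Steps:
p = -325/486 (p = 975/(-1458) = 975*(-1/1458) = -325/486 ≈ -0.66872)
R(P) = P² - 486*P (R(P) = P + ((P² - 488*P) + P) = P + (P² - 487*P) = P² - 486*P)
f(J) = -486/325 (f(J) = 1/(-325/486) = -486/325)
R(-423) - f(1390) = -423*(-486 - 423) - 1*(-486/325) = -423*(-909) + 486/325 = 384507 + 486/325 = 124965261/325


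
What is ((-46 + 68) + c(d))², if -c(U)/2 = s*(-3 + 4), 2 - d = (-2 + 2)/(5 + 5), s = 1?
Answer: 400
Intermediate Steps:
d = 2 (d = 2 - (-2 + 2)/(5 + 5) = 2 - 0/10 = 2 - 1*0 = 2 + 0 = 2)
c(U) = -2 (c(U) = -2*(-3 + 4) = -2)
((-46 + 68) + c(d))² = ((-46 + 68) - 2)² = (22 - 2)² = 20² = 400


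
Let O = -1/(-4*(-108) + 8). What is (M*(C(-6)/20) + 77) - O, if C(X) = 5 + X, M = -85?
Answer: 35751/440 ≈ 81.252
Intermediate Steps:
O = -1/440 (O = -1/(432 + 8) = -1/440 ≈ -0.0022727)
(M*(C(-6)/20) + 77) - O = (-85*(5 - 6)/20 + 77) - 1*(-1/440) = (-(-85)/20 + 77) + 1/440 = (-85*(-1/20) + 77) + 1/440 = (17/4 + 77) + 1/440 = 325/4 + 1/440 = 35751/440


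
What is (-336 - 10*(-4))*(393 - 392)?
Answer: -296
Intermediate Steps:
(-336 - 10*(-4))*(393 - 392) = (-336 + 40)*1 = -296*1 = -296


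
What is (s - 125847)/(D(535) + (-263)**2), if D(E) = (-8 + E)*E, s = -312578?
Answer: -438425/351114 ≈ -1.2487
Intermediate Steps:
D(E) = E*(-8 + E)
(s - 125847)/(D(535) + (-263)**2) = (-312578 - 125847)/(535*(-8 + 535) + (-263)**2) = -438425/(535*527 + 69169) = -438425/(281945 + 69169) = -438425/351114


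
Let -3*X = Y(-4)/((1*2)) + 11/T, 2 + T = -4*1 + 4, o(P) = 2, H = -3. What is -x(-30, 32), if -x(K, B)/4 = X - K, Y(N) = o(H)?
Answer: 126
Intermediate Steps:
Y(N) = 2
T = -2 (T = -2 + (-4*1 + 4) = -2 + (-4 + 4) = -2 + 0 = -2)
X = 3/2 (X = -(2/((1*2)) + 11/(-2))/3 = -(2/2 + 11*(-½))/3 = -(2*(½) - 11/2)/3 = -(1 - 11/2)/3 = -⅓*(-9/2) = 3/2 ≈ 1.5000)
x(K, B) = -6 + 4*K (x(K, B) = -4*(3/2 - K) = -6 + 4*K)
-x(-30, 32) = -(-6 + 4*(-30)) = -(-6 - 120) = -1*(-126) = 126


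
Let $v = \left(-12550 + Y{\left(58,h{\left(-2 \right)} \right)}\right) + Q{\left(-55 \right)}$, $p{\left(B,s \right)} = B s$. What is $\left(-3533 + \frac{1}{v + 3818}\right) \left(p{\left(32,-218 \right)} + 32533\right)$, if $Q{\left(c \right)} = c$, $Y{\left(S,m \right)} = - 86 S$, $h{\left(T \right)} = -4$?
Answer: $- \frac{1243784461332}{13775} \approx -9.0293 \cdot 10^{7}$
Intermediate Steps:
$v = -17593$ ($v = \left(-12550 - 4988\right) - 55 = -17538 - 55 = -17593$)
$\left(-3533 + \frac{1}{v + 3818}\right) \left(p{\left(32,-218 \right)} + 32533\right) = \left(-3533 + \frac{1}{-17593 + 3818}\right) \left(32 \left(-218\right) + 32533\right) = \left(-3533 + \frac{1}{-13775}\right) \left(-6976 + 32533\right) = \left(-3533 - \frac{1}{13775}\right) 25557 = \left(- \frac{48667076}{13775}\right) 25557 = - \frac{1243784461332}{13775}$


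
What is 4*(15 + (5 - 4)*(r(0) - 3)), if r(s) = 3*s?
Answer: 48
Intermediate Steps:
4*(15 + (5 - 4)*(r(0) - 3)) = 4*(15 + (5 - 4)*(3*0 - 3)) = 4*(15 + 1*(0 - 3)) = 4*(15 + 1*(-3)) = 4*(15 - 3) = 4*12 = 48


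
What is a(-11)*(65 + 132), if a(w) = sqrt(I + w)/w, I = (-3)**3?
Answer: -197*I*sqrt(38)/11 ≈ -110.4*I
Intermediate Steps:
I = -27
a(w) = sqrt(-27 + w)/w
a(-11)*(65 + 132) = (sqrt(-27 - 11)/(-11))*(65 + 132) = -I*sqrt(38)/11*197 = -197*I*sqrt(38)/11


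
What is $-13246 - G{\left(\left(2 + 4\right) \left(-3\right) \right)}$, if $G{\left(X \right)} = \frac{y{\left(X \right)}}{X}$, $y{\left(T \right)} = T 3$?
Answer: $-13249$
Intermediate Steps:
$y{\left(T \right)} = 3 T$
$G{\left(X \right)} = 3$ ($G{\left(X \right)} = \frac{3 X}{X} = 3$)
$-13246 - G{\left(\left(2 + 4\right) \left(-3\right) \right)} = -13246 - 3 = -13249$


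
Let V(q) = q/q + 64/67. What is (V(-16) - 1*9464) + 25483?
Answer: 1073404/67 ≈ 16021.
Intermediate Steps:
V(q) = 131/67 (V(q) = 1 + 64*(1/67) = 1 + 64/67 = 131/67)
(V(-16) - 1*9464) + 25483 = (131/67 - 1*9464) + 25483 = (131/67 - 9464) + 25483 = -633957/67 + 25483 = 1073404/67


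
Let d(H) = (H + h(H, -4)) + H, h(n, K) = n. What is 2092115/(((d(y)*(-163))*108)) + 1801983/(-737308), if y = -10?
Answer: 29543493223/19469355048 ≈ 1.5174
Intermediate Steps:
d(H) = 3*H (d(H) = (H + H) + H = 2*H + H = 3*H)
2092115/(((d(y)*(-163))*108)) + 1801983/(-737308) = 2092115/((((3*(-10))*(-163))*108)) + 1801983/(-737308) = 2092115/((-30*(-163)*108)) + 1801983*(-1/737308) = 2092115/((4890*108)) - 1801983/737308 = 2092115/528120 - 1801983/737308 = 2092115*(1/528120) - 1801983/737308 = 418423/105624 - 1801983/737308 = 29543493223/19469355048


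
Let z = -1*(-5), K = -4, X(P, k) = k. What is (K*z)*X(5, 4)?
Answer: -80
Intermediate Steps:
z = 5
(K*z)*X(5, 4) = -4*5*4 = -20*4 = -80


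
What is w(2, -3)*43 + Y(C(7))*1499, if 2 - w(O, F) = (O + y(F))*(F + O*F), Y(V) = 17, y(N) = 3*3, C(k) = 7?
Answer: 29826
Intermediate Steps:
y(N) = 9
w(O, F) = 2 - (9 + O)*(F + F*O) (w(O, F) = 2 - (O + 9)*(F + O*F) = 2 - (9 + O)*(F + F*O))
w(2, -3)*43 + Y(C(7))*1499 = (2 - 9*(-3) - 1*(-3)*2² - 10*(-3)*2)*43 + 17*1499 = (2 + 27 - 1*(-3)*4 + 60)*43 + 25483 = (2 + 27 + 12 + 60)*43 + 25483 = 101*43 + 25483 = 4343 + 25483 = 29826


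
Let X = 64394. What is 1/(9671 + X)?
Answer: 1/74065 ≈ 1.3502e-5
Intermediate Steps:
1/(9671 + X) = 1/(9671 + 64394) = 1/74065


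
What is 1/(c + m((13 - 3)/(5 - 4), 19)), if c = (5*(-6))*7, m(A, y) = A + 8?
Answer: -1/192 ≈ -0.0052083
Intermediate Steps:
m(A, y) = 8 + A
c = -210 (c = -30*7 = -210)
1/(c + m((13 - 3)/(5 - 4), 19)) = 1/(-210 + (8 + (13 - 3)/(5 - 4))) = 1/(-210 + (8 + 10/1)) = 1/(-210 + (8 + 10*1)) = 1/(-210 + (8 + 10)) = 1/(-210 + 18) = 1/(-192) = -1/192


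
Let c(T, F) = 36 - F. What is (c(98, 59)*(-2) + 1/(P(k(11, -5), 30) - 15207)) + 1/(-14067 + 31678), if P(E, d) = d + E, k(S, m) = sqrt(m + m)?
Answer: 186600863831126/4056541321129 - I*sqrt(10)/230341339 ≈ 46.0 - 1.3729e-8*I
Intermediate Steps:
k(S, m) = sqrt(2)*sqrt(m) (k(S, m) = sqrt(2*m) = sqrt(2)*sqrt(m))
P(E, d) = E + d
(c(98, 59)*(-2) + 1/(P(k(11, -5), 30) - 15207)) + 1/(-14067 + 31678) = ((36 - 1*59)*(-2) + 1/((sqrt(2)*sqrt(-5) + 30) - 15207)) + 1/(-14067 + 31678) = ((36 - 59)*(-2) + 1/((sqrt(2)*(I*sqrt(5)) + 30) - 15207)) + 1/17611 = (-23*(-2) + 1/((I*sqrt(10) + 30) - 15207)) + 1/17611 = (46 + 1/((30 + I*sqrt(10)) - 15207)) + 1/17611 = (46 + 1/(-15177 + I*sqrt(10))) + 1/17611 = 810107/17611 + 1/(-15177 + I*sqrt(10))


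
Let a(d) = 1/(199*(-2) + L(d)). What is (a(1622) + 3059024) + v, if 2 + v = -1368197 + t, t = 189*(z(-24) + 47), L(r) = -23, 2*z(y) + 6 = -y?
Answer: 716293188/421 ≈ 1.7014e+6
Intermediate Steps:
z(y) = -3 - y/2 (z(y) = -3 + (-y)/2 = -3 - y/2)
t = 10584 (t = 189*((-3 - ½*(-24)) + 47) = 189*((-3 + 12) + 47) = 189*(9 + 47) = 189*56 = 10584)
a(d) = -1/421 (a(d) = 1/(199*(-2) - 23) = 1/(-398 - 23) = 1/(-421) = -1/421)
v = -1357615 (v = -2 + (-1368197 + 10584) = -2 - 1357613 = -1357615)
(a(1622) + 3059024) + v = (-1/421 + 3059024) - 1357615 = 1287849103/421 - 1357615 = 716293188/421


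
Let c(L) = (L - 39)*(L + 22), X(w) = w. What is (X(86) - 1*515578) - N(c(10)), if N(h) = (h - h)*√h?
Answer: -515492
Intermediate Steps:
c(L) = (-39 + L)*(22 + L)
N(h) = 0 (N(h) = 0*√h = 0)
(X(86) - 1*515578) - N(c(10)) = (86 - 1*515578) - 1*0 = (86 - 515578) + 0 = -515492 + 0 = -515492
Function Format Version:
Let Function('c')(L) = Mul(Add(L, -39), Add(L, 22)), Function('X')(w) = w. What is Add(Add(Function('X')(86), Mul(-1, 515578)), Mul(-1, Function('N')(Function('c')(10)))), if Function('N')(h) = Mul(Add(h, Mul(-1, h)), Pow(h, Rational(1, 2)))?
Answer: -515492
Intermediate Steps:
Function('c')(L) = Mul(Add(-39, L), Add(22, L))
Function('N')(h) = 0 (Function('N')(h) = Mul(0, Pow(h, Rational(1, 2))) = 0)
Add(Add(Function('X')(86), Mul(-1, 515578)), Mul(-1, Function('N')(Function('c')(10)))) = Add(Add(86, Mul(-1, 515578)), Mul(-1, 0)) = Add(Add(86, -515578), 0) = Add(-515492, 0) = -515492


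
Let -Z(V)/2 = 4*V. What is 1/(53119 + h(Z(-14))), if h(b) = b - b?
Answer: 1/53119 ≈ 1.8826e-5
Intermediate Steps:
Z(V) = -8*V
h(b) = 0
1/(53119 + h(Z(-14))) = 1/(53119 + 0) = 1/53119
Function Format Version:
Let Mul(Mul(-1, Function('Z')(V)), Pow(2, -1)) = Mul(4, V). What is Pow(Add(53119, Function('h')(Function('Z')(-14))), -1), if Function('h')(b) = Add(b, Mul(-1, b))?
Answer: Rational(1, 53119) ≈ 1.8826e-5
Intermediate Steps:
Function('Z')(V) = Mul(-8, V) (Function('Z')(V) = Mul(-2, Mul(4, V)) = Mul(-8, V))
Function('h')(b) = 0
Pow(Add(53119, Function('h')(Function('Z')(-14))), -1) = Pow(Add(53119, 0), -1) = Pow(53119, -1) = Rational(1, 53119)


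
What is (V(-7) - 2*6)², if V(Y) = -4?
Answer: 256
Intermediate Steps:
(V(-7) - 2*6)² = (-4 - 2*6)² = (-4 - 12)² = (-16)² = 256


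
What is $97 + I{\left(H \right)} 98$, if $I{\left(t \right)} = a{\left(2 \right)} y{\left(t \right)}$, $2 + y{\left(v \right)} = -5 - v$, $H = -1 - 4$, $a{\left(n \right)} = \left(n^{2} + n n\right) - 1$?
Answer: $-1275$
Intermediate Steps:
$a{\left(n \right)} = -1 + 2 n^{2}$ ($a{\left(n \right)} = \left(n^{2} + n^{2}\right) - 1 = 2 n^{2} - 1 = -1 + 2 n^{2}$)
$H = -5$
$y{\left(v \right)} = -7 - v$ ($y{\left(v \right)} = -2 - \left(5 + v\right) = -7 - v$)
$I{\left(t \right)} = -49 - 7 t$ ($I{\left(t \right)} = \left(-1 + 2 \cdot 2^{2}\right) \left(-7 - t\right) = \left(-1 + 2 \cdot 4\right) \left(-7 - t\right) = \left(-1 + 8\right) \left(-7 - t\right) = 7 \left(-7 - t\right) = -49 - 7 t$)
$97 + I{\left(H \right)} 98 = 97 + \left(-49 - -35\right) 98 = 97 + \left(-49 + 35\right) 98 = 97 - 1372 = -1275$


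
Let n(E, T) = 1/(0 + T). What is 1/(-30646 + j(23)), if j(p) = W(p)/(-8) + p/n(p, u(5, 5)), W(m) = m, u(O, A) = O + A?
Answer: -8/243351 ≈ -3.2874e-5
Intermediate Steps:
u(O, A) = A + O
n(E, T) = 1/T
j(p) = 79*p/8 (j(p) = p/(-8) + p/(1/(5 + 5)) = p*(-⅛) + p/(1/10) = -p/8 + p/(⅒) = -p/8 + p*10 = -p/8 + 10*p = 79*p/8)
1/(-30646 + j(23)) = 1/(-30646 + (79/8)*23) = 1/(-30646 + 1817/8) = 1/(-243351/8) = -8/243351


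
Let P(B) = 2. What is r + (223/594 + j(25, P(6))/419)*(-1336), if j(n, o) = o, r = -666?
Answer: -146088538/124443 ≈ -1173.9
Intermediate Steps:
r + (223/594 + j(25, P(6))/419)*(-1336) = -666 + (223/594 + 2/419)*(-1336) = -666 + (94625/248886)*(-1336) = -666 - 63209500/124443 = -146088538/124443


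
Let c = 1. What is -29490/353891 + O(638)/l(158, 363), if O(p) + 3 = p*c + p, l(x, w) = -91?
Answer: -453186833/32204081 ≈ -14.072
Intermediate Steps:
O(p) = -3 + 2*p (O(p) = -3 + (p*1 + p) = -3 + (p + p) = -3 + 2*p)
-29490/353891 + O(638)/l(158, 363) = -29490/353891 + (-3 + 2*638)/(-91) = -29490*1/353891 + (-3 + 1276)*(-1/91) = -29490/353891 + 1273*(-1/91) = -29490/353891 - 1273/91 = -453186833/32204081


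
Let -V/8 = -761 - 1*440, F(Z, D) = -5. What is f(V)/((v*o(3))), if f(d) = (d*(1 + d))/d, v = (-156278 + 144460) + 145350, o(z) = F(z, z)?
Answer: -9609/667660 ≈ -0.014392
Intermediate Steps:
V = 9608 (V = -8*(-761 - 1*440) = -8*(-761 - 440) = -8*(-1201) = 9608)
o(z) = -5
v = 133532 (v = -11818 + 145350 = 133532)
f(d) = 1 + d
f(V)/((v*o(3))) = (1 + 9608)/((133532*(-5))) = 9609/(-667660) = 9609*(-1/667660) = -9609/667660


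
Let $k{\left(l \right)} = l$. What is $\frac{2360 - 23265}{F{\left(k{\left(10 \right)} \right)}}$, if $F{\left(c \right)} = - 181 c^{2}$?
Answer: $\frac{4181}{3620} \approx 1.155$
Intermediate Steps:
$\frac{2360 - 23265}{F{\left(k{\left(10 \right)} \right)}} = \frac{2360 - 23265}{\left(-181\right) 10^{2}} = \frac{2360 - 23265}{\left(-181\right) 100} = - \frac{20905}{-18100} = \left(-20905\right) \left(- \frac{1}{18100}\right) = \frac{4181}{3620}$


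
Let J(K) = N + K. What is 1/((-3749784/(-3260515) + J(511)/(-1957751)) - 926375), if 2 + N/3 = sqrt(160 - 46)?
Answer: -18873115840791748011135161666495/17483560986688618045484081640432729353 + 62438306349456926925*sqrt(114)/34967121973377236090968163280865458706 ≈ -1.0795e-6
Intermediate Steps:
N = -6 + 3*sqrt(114) (N = -6 + 3*sqrt(160 - 46) = -6 + 3*sqrt(114) ≈ 26.031)
J(K) = -6 + K + 3*sqrt(114) (J(K) = (-6 + 3*sqrt(114)) + K = -6 + K + 3*sqrt(114))
1/((-3749784/(-3260515) + J(511)/(-1957751)) - 926375) = 1/((-3749784/(-3260515) + (-6 + 511 + 3*sqrt(114))/(-1957751)) - 926375) = 1/((-3749784*(-1/3260515) + (505 + 3*sqrt(114))*(-1/1957751)) - 926375) = 1/((3749784/3260515 + (-505/1957751 - 3*sqrt(114)/1957751)) - 926375) = 1/((7339496815709/6383276501765 - 3*sqrt(114)/1957751) - 926375) = 1/(-5913300429825736166/6383276501765 - 3*sqrt(114)/1957751)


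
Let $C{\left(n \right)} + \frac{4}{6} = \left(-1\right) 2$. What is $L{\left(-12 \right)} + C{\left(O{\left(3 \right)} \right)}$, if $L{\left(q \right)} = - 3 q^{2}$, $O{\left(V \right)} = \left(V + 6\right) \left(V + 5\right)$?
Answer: $- \frac{1304}{3} \approx -434.67$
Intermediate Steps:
$O{\left(V \right)} = \left(5 + V\right) \left(6 + V\right)$ ($O{\left(V \right)} = \left(6 + V\right) \left(5 + V\right) = \left(5 + V\right) \left(6 + V\right)$)
$C{\left(n \right)} = - \frac{8}{3}$ ($C{\left(n \right)} = - \frac{2}{3} - 2 = - \frac{8}{3}$)
$L{\left(-12 \right)} + C{\left(O{\left(3 \right)} \right)} = - 3 \left(-12\right)^{2} - \frac{8}{3} = \left(-3\right) 144 - \frac{8}{3} = -432 - \frac{8}{3} = - \frac{1304}{3}$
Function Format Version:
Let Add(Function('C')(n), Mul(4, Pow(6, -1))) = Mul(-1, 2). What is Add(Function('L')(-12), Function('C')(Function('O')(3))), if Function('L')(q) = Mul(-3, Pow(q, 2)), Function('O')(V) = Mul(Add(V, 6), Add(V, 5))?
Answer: Rational(-1304, 3) ≈ -434.67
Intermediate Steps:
Function('O')(V) = Mul(Add(5, V), Add(6, V)) (Function('O')(V) = Mul(Add(6, V), Add(5, V)) = Mul(Add(5, V), Add(6, V)))
Function('C')(n) = Rational(-8, 3) (Function('C')(n) = Add(Rational(-2, 3), Mul(-1, 2)) = Add(Rational(-2, 3), -2) = Rational(-8, 3))
Add(Function('L')(-12), Function('C')(Function('O')(3))) = Add(Mul(-3, Pow(-12, 2)), Rational(-8, 3)) = Add(Mul(-3, 144), Rational(-8, 3)) = Add(-432, Rational(-8, 3)) = Rational(-1304, 3)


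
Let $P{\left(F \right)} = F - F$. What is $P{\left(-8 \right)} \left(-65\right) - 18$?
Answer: $-18$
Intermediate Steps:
$P{\left(F \right)} = 0$
$P{\left(-8 \right)} \left(-65\right) - 18 = 0 \left(-65\right) - 18 = 0 - 18 = -18$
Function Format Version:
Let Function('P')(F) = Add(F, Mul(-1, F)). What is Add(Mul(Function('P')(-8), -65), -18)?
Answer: -18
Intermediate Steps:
Function('P')(F) = 0
Add(Mul(Function('P')(-8), -65), -18) = Add(Mul(0, -65), -18) = Add(0, -18) = -18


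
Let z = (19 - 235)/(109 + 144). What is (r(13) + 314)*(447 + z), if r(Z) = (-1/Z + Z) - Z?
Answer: 41876625/299 ≈ 1.4006e+5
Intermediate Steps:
r(Z) = -1/Z (r(Z) = (Z - 1/Z) - Z = -1/Z)
z = -216/253 ≈ -0.85375
(r(13) + 314)*(447 + z) = (-1/13 + 314)*(447 - 216/253) = (-1*1/13 + 314)*(112875/253) = (-1/13 + 314)*(112875/253) = (4081/13)*(112875/253) = 41876625/299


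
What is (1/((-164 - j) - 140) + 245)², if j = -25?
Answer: 4672269316/77841 ≈ 60023.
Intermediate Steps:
(1/((-164 - j) - 140) + 245)² = (1/((-164 - 1*(-25)) - 140) + 245)² = (1/((-164 + 25) - 140) + 245)² = (1/(-139 - 140) + 245)² = (1/(-279) + 245)² = (-1/279 + 245)² = (68354/279)² = 4672269316/77841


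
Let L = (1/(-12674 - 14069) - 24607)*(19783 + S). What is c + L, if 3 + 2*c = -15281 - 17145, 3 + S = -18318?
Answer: -1925049314595/53486 ≈ -3.5992e+7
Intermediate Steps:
S = -18321 (S = -3 - 18318 = -18321)
L = -962091032924/26743 (L = (1/(-12674 - 14069) - 24607)*(19783 - 18321) = (1/(-26743) - 24607)*1462 = (-1/26743 - 24607)*1462 = -658065002/26743*1462 = -962091032924/26743 ≈ -3.5975e+7)
c = -32429/2 (c = -3/2 + (-15281 - 17145)/2 = -3/2 + (1/2)*(-32426) = -3/2 - 16213 = -32429/2 ≈ -16215.)
c + L = -32429/2 - 962091032924/26743 = -1925049314595/53486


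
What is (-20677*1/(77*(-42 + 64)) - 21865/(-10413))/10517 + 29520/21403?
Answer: 5472613983986207/3970596905597322 ≈ 1.3783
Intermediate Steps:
(-20677*1/(77*(-42 + 64)) - 21865/(-10413))/10517 + 29520/21403 = (-20677/(22*77) - 21865*(-1/10413))*(1/10517) + 29520*(1/21403) = (-20677/1694 + 21865/10413)*(1/10517) + 29520/21403 = -178270291/17639622*1/10517 + 29520/21403 = -178270291/185515904574 + 29520/21403 = 5472613983986207/3970596905597322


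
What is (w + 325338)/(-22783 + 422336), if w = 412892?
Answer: 738230/399553 ≈ 1.8476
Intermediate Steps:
(w + 325338)/(-22783 + 422336) = (412892 + 325338)/(-22783 + 422336) = 738230/399553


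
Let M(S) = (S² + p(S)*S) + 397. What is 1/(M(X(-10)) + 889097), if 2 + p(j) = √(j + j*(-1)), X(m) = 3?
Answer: 1/889497 ≈ 1.1242e-6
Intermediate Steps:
p(j) = -2 (p(j) = -2 + √(j + j*(-1)) = -2 + √(j - j) = -2 + √0 = -2 + 0 = -2)
M(S) = 397 + S² - 2*S (M(S) = (S² - 2*S) + 397 = 397 + S² - 2*S)
1/(M(X(-10)) + 889097) = 1/((397 + 3² - 2*3) + 889097) = 1/((397 + 9 - 6) + 889097) = 1/(400 + 889097) = 1/889497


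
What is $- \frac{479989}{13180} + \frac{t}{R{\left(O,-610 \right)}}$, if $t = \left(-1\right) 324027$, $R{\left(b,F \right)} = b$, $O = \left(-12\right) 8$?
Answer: $\frac{352049743}{105440} \approx 3338.9$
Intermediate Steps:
$O = -96$
$t = -324027$
$- \frac{479989}{13180} + \frac{t}{R{\left(O,-610 \right)}} = - \frac{479989}{13180} - \frac{324027}{-96} = \left(-479989\right) \frac{1}{13180} - - \frac{108009}{32} = - \frac{479989}{13180} + \frac{108009}{32} = \frac{352049743}{105440}$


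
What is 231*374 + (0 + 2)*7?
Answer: 86408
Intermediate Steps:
231*374 + (0 + 2)*7 = 86394 + 2*7 = 86394 + 14 = 86408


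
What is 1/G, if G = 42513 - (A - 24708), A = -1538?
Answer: 1/68759 ≈ 1.4544e-5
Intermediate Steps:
G = 68759 (G = 42513 - (-1538 - 24708) = 42513 - 1*(-26246) = 42513 + 26246 = 68759)
1/G = 1/68759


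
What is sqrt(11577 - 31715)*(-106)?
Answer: -106*I*sqrt(20138) ≈ -15042.0*I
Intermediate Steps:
sqrt(11577 - 31715)*(-106) = sqrt(-20138)*(-106) = (I*sqrt(20138))*(-106) = -106*I*sqrt(20138)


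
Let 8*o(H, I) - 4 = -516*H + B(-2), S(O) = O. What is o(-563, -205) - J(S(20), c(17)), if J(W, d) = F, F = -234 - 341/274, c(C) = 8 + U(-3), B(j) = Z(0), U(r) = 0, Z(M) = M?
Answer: 10014493/274 ≈ 36549.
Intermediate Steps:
B(j) = 0
c(C) = 8 (c(C) = 8 + 0 = 8)
F = -64457/274 (F = -234 - 341*1/274 = -234 - 341/274 = -64457/274 ≈ -235.24)
J(W, d) = -64457/274
o(H, I) = 1/2 - 129*H/2 (o(H, I) = 1/2 + (-516*H + 0)/8 = 1/2 + (-516*H)/8 = 1/2 - 129*H/2)
o(-563, -205) - J(S(20), c(17)) = (1/2 - 129/2*(-563)) - 1*(-64457/274) = (1/2 + 72627/2) + 64457/274 = 36314 + 64457/274 = 10014493/274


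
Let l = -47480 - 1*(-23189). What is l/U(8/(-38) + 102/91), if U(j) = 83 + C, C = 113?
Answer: -24291/196 ≈ -123.93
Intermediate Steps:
l = -24291 (l = -47480 + 23189 = -24291)
U(j) = 196 (U(j) = 83 + 113 = 196)
l/U(8/(-38) + 102/91) = -24291/196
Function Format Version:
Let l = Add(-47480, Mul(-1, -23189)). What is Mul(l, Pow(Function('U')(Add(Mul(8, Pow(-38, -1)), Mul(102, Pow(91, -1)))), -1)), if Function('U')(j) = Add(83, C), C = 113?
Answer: Rational(-24291, 196) ≈ -123.93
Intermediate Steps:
l = -24291 (l = Add(-47480, 23189) = -24291)
Function('U')(j) = 196 (Function('U')(j) = Add(83, 113) = 196)
Mul(l, Pow(Function('U')(Add(Mul(8, Pow(-38, -1)), Mul(102, Pow(91, -1)))), -1)) = Mul(-24291, Pow(196, -1)) = Mul(-24291, Rational(1, 196)) = Rational(-24291, 196)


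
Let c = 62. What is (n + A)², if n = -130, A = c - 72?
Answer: 19600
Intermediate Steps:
A = -10 (A = 62 - 72 = -10)
(n + A)² = (-130 - 10)² = (-140)² = 19600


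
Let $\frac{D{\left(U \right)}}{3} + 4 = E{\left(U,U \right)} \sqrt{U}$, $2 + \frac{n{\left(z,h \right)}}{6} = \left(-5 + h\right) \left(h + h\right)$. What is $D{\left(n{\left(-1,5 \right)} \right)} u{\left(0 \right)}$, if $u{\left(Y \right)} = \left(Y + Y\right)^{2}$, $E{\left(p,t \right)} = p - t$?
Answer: $0$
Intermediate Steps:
$n{\left(z,h \right)} = -12 + 12 h \left(-5 + h\right)$ ($n{\left(z,h \right)} = -12 + 6 \left(-5 + h\right) \left(h + h\right) = -12 + 6 \left(-5 + h\right) 2 h = -12 + 6 \cdot 2 h \left(-5 + h\right) = -12 + 12 h \left(-5 + h\right)$)
$D{\left(U \right)} = -12$ ($D{\left(U \right)} = -12 + 3 \left(U - U\right) \sqrt{U} = -12 + 3 \cdot 0 \sqrt{U} = -12 + 3 \cdot 0 = -12 + 0 = -12$)
$u{\left(Y \right)} = 4 Y^{2}$ ($u{\left(Y \right)} = \left(2 Y\right)^{2} = 4 Y^{2}$)
$D{\left(n{\left(-1,5 \right)} \right)} u{\left(0 \right)} = - 12 \cdot 4 \cdot 0^{2} = - 12 \cdot 4 \cdot 0 = \left(-12\right) 0 = 0$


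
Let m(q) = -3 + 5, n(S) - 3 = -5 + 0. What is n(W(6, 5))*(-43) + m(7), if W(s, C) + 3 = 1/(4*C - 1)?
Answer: 88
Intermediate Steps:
W(s, C) = -3 + 1/(-1 + 4*C) (W(s, C) = -3 + 1/(4*C - 1) = -3 + 1/(-1 + 4*C))
n(S) = -2 (n(S) = 3 + (-5 + 0) = 3 - 5 = -2)
m(q) = 2
n(W(6, 5))*(-43) + m(7) = -2*(-43) + 2 = 86 + 2 = 88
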